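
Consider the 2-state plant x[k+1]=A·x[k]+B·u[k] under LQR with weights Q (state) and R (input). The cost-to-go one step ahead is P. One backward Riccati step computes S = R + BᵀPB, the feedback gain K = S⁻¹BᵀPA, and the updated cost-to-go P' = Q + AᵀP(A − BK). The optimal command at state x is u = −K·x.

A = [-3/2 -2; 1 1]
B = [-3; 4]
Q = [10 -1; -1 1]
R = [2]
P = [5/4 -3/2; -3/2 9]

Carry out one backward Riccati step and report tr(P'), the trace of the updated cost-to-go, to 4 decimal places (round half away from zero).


12.9592

BᵀP = [-9.7500 40.5000]
S = R + BᵀPB = [2] + [191.2500] = [193.2500]
BᵀPA = [55.1250 60.0000]
K = S⁻¹·BᵀPA = [0.2853 0.3105]
A−BK = [-0.6442 -1.0686; -0.1410 -0.2419]
AᵀP(A−BK) = [0.5880 0.8849; 0.8849 1.3713]
P' = Q + AᵀP(A−BK) = [10.5880 -0.1151; -0.1151 2.3713]
tr(P') = 12.9592


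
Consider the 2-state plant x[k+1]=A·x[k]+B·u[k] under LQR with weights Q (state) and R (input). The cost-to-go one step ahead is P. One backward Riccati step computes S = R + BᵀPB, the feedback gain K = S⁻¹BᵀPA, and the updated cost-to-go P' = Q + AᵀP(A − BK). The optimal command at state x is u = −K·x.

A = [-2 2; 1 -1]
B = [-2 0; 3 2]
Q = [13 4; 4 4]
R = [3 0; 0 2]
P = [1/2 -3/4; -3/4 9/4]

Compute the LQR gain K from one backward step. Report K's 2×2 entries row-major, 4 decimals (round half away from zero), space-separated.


BᵀP = [-3.2500 8.2500; -1.5000 4.5000]
S = R + BᵀPB = [3 0; 0 2] + [31.2500 16.5000; 16.5000 9.0000] = [34.2500 16.5000; 16.5000 11.0000]
BᵀPA = [14.7500 -14.7500; 7.5000 -7.5000]
K = S⁻¹·BᵀPA = [0.3684 -0.3684; 0.1292 -0.1292]
A−BK = [-1.2632 1.2632; -0.3636 0.3636]
AᵀP(A−BK) = [0.8469 -0.8469; -0.8469 0.8469]
P' = Q + AᵀP(A−BK) = [13.8469 3.1531; 3.1531 4.8469]
tr(P') = 18.6938

0.3684 -0.3684 0.1292 -0.1292


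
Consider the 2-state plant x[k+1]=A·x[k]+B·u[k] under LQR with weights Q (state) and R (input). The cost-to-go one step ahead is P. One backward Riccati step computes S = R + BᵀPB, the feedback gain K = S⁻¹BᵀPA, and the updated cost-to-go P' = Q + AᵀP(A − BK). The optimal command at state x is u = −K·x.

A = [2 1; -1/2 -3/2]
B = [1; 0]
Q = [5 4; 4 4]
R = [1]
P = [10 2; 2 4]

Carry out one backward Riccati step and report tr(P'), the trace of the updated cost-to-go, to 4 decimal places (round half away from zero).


BᵀP = [10.0000 2.0000]
S = R + BᵀPB = [1] + [10.0000] = [11.0000]
BᵀPA = [19.0000 7.0000]
K = S⁻¹·BᵀPA = [1.7273 0.6364]
A−BK = [0.2727 0.3636; -0.5000 -1.5000]
AᵀP(A−BK) = [4.1818 3.9091; 3.9091 8.5455]
P' = Q + AᵀP(A−BK) = [9.1818 7.9091; 7.9091 12.5455]
tr(P') = 21.7273

21.7273


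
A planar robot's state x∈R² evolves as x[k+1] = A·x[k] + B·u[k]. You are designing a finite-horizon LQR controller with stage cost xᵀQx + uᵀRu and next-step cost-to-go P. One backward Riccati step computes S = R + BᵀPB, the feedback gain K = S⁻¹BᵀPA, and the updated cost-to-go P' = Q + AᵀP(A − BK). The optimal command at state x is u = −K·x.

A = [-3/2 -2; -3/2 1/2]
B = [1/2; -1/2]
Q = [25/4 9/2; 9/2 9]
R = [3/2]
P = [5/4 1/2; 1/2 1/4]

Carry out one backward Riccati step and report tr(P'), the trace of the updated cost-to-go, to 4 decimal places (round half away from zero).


24.3005

BᵀP = [0.3750 0.1250]
S = R + BᵀPB = [3/2] + [0.1250] = [1.6250]
BᵀPA = [-0.7500 -0.6875]
K = S⁻¹·BᵀPA = [-0.4615 -0.4231]
A−BK = [-1.2692 -1.7885; -1.7308 0.2885]
AᵀP(A−BK) = [5.2788 4.3702; 4.3702 3.7716]
P' = Q + AᵀP(A−BK) = [11.5288 8.8702; 8.8702 12.7716]
tr(P') = 24.3005


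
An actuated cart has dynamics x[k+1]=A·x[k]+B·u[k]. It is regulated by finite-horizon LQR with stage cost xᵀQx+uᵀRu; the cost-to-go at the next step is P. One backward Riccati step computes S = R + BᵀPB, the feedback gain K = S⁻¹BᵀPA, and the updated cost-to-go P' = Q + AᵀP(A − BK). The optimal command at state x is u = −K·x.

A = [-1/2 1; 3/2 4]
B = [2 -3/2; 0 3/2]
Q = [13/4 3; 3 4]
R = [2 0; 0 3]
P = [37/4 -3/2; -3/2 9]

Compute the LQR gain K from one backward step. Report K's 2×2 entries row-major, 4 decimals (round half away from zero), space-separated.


0.3433 1.9562 0.8415 2.1641

BᵀP = [18.5000 -3.0000; -16.1250 15.7500]
S = R + BᵀPB = [2 0; 0 3] + [37.0000 -32.2500; -32.2500 47.8125] = [39.0000 -32.2500; -32.2500 50.8125]
BᵀPA = [-13.7500 6.5000; 31.6875 46.8750]
K = S⁻¹·BᵀPA = [0.3433 1.9562; 0.8415 2.1641]
A−BK = [0.0757 0.3337; 0.2378 0.7539]
AᵀP(A−BK) = [2.8678 8.4484; 8.4484 27.0936]
P' = Q + AᵀP(A−BK) = [6.1178 11.4484; 11.4484 31.0936]
tr(P') = 37.2114


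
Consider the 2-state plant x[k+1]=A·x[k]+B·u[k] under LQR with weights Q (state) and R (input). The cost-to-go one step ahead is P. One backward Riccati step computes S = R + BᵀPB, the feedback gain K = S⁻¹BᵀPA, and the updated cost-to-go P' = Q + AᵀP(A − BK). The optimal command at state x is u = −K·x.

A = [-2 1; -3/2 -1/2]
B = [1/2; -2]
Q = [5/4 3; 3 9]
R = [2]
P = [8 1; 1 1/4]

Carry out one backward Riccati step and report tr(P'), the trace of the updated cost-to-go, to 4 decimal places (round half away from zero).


49.2083

BᵀP = [2.0000 0.0000]
S = R + BᵀPB = [2] + [1.0000] = [3.0000]
BᵀPA = [-4.0000 2.0000]
K = S⁻¹·BᵀPA = [-1.3333 0.6667]
A−BK = [-1.3333 0.6667; -4.1667 0.8333]
AᵀP(A−BK) = [33.2292 -13.6458; -13.6458 5.7292]
P' = Q + AᵀP(A−BK) = [34.4792 -10.6458; -10.6458 14.7292]
tr(P') = 49.2083


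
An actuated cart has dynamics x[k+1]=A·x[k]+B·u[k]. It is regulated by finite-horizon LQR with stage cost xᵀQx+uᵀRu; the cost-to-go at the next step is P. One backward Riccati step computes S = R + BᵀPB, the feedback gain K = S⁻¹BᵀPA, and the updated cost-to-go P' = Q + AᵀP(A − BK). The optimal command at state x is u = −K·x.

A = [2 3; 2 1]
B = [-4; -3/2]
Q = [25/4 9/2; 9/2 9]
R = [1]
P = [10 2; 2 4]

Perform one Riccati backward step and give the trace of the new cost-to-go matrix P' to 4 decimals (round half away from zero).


BᵀP = [-43.0000 -14.0000]
S = R + BᵀPB = [1] + [193.0000] = [194.0000]
BᵀPA = [-114.0000 -143.0000]
K = S⁻¹·BᵀPA = [-0.5876 -0.7371]
A−BK = [-0.3505 0.0515; 1.1186 -0.1057]
AᵀP(A−BK) = [5.0103 -0.0309; -0.0309 0.5928]
P' = Q + AᵀP(A−BK) = [11.2603 4.4691; 4.4691 9.5928]
tr(P') = 20.8531

20.8531


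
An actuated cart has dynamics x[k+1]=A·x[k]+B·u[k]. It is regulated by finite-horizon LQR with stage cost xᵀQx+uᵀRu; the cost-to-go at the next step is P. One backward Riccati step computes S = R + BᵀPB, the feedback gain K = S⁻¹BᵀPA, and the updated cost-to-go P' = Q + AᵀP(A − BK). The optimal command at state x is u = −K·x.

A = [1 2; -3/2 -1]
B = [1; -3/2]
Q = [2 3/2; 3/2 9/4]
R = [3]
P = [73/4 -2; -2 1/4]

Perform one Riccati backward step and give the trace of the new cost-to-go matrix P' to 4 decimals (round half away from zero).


BᵀP = [21.2500 -2.3750]
S = R + BᵀPB = [3] + [24.8125] = [27.8125]
BᵀPA = [24.8125 44.8750]
K = S⁻¹·BᵀPA = [0.8921 1.6135]
A−BK = [0.1079 0.3865; -0.1618 1.4202]
AᵀP(A−BK) = [2.6764 4.8404; 4.8404 8.8449]
P' = Q + AᵀP(A−BK) = [4.6764 6.3404; 6.3404 11.0949]
tr(P') = 15.7713

15.7713


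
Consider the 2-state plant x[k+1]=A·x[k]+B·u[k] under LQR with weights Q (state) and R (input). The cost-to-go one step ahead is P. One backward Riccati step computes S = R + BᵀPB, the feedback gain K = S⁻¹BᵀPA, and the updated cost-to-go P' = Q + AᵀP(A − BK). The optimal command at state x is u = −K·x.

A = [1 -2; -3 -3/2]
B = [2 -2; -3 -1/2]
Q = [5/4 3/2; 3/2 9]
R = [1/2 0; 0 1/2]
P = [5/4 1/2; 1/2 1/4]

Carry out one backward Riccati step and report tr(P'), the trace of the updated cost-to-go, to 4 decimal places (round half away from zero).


BᵀP = [1.0000 0.2500; -2.7500 -1.1250]
S = R + BᵀPB = [1/2 0; 0 1/2] + [1.2500 -2.1250; -2.1250 6.0625] = [1.7500 -2.1250; -2.1250 6.5625]
BᵀPA = [0.2500 -2.3750; 0.6250 7.1875]
K = S⁻¹·BᵀPA = [0.4260 -0.0448; 0.2332 1.0807]
A−BK = [0.6143 0.2511; -1.6054 -1.0942]
AᵀP(A−BK) = [0.2478 0.2108; 0.2108 0.6883]
P' = Q + AᵀP(A−BK) = [1.4978 1.7108; 1.7108 9.6883]
tr(P') = 11.1861

11.1861


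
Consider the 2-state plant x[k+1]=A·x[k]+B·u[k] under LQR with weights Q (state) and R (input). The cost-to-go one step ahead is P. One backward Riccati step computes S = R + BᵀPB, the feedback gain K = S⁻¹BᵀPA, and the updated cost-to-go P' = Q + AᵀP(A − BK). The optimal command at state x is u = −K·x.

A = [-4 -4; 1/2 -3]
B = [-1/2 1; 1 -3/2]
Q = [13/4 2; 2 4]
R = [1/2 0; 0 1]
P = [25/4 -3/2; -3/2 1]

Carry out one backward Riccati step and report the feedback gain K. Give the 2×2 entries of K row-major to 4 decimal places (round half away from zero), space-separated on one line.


BᵀP = [-4.6250 1.7500; 8.5000 -3.0000]
S = R + BᵀPB = [1/2 0; 0 1] + [4.0625 -7.2500; -7.2500 13.0000] = [4.5625 -7.2500; -7.2500 14.0000]
BᵀPA = [19.3750 13.2500; -35.5000 -25.0000]
K = S⁻¹·BᵀPA = [1.2265 0.3757; -1.9006 -1.5912]
A−BK = [-1.4862 -2.2210; -3.5773 -5.7624]
AᵀP(A−BK) = [15.0166 19.7348; 19.7348 28.2431]
P' = Q + AᵀP(A−BK) = [18.2666 21.7348; 21.7348 32.2431]
tr(P') = 50.5097

1.2265 0.3757 -1.9006 -1.5912


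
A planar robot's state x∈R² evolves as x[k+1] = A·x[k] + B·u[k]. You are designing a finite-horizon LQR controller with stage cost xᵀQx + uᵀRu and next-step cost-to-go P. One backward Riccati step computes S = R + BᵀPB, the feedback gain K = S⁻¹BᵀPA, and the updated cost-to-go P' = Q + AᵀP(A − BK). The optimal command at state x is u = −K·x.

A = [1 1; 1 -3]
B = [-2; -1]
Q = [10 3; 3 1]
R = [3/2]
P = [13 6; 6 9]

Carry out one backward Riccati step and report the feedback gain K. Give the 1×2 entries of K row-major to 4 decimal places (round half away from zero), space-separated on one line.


-0.6127 0.3584

BᵀP = [-32.0000 -21.0000]
S = R + BᵀPB = [3/2] + [85.0000] = [86.5000]
BᵀPA = [-53.0000 31.0000]
K = S⁻¹·BᵀPA = [-0.6127 0.3584]
A−BK = [-0.2254 1.7168; 0.3873 -2.6416]
AᵀP(A−BK) = [1.5260 -7.0058; -7.0058 46.8902]
P' = Q + AᵀP(A−BK) = [11.5260 -4.0058; -4.0058 47.8902]
tr(P') = 59.4162


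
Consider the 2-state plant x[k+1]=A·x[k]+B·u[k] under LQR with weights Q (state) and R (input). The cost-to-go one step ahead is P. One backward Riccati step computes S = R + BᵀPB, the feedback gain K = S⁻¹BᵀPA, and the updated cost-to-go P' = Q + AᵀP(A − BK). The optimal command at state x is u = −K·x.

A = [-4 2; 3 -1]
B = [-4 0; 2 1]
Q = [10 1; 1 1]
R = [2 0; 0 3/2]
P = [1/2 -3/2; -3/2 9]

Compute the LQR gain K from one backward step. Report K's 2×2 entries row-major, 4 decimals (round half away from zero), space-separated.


BᵀP = [-5.0000 24.0000; -1.5000 9.0000]
S = R + BᵀPB = [2 0; 0 3/2] + [68.0000 24.0000; 24.0000 9.0000] = [70.0000 24.0000; 24.0000 10.5000]
BᵀPA = [92.0000 -34.0000; 33.0000 -12.0000]
K = S⁻¹·BᵀPA = [1.0943 -0.4340; 0.6415 -0.1509]
A−BK = [0.3774 0.2642; 0.1698 0.0189]
AᵀP(A−BK) = [3.1509 -1.0943; -1.0943 0.4340]
P' = Q + AᵀP(A−BK) = [13.1509 -0.0943; -0.0943 1.4340]
tr(P') = 14.5849

1.0943 -0.4340 0.6415 -0.1509


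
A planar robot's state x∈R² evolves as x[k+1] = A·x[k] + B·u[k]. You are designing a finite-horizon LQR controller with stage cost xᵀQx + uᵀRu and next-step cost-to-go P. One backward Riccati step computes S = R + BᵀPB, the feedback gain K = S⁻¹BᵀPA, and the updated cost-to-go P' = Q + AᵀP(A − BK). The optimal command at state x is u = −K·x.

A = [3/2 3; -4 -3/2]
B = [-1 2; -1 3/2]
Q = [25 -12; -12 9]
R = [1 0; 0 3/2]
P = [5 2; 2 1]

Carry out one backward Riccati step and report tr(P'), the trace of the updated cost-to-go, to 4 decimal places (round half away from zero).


BᵀP = [-7.0000 -3.0000; 13.0000 5.5000]
S = R + BᵀPB = [1 0; 0 3/2] + [10.0000 -18.5000; -18.5000 34.2500] = [11.0000 -18.5000; -18.5000 35.7500]
BᵀPA = [1.5000 -16.5000; -2.5000 30.7500]
K = S⁻¹·BᵀPA = [0.1446 -0.4118; 0.0049 0.6471]
A−BK = [1.6348 1.2941; -3.8627 -2.8824]
AᵀP(A−BK) = [3.0453 2.2353; 2.2353 2.5588]
P' = Q + AᵀP(A−BK) = [28.0453 -9.7647; -9.7647 11.5588]
tr(P') = 39.6042

39.6042


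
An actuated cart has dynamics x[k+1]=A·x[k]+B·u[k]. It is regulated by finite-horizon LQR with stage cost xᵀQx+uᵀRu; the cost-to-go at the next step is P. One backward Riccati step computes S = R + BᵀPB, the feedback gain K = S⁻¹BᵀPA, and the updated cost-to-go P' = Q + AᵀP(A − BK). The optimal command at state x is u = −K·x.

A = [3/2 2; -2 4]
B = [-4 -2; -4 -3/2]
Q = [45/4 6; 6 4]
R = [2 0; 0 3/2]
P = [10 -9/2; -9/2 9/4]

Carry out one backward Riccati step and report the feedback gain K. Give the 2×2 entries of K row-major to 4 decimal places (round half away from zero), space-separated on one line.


BᵀP = [-22.0000 9.0000; -13.2500 5.6250]
S = R + BᵀPB = [2 0; 0 3/2] + [52.0000 30.5000; 30.5000 18.0625] = [54.0000 30.5000; 30.5000 19.5625]
BᵀPA = [-51.0000 -8.0000; -31.1250 -4.0000]
K = S⁻¹·BᵀPA = [-0.3835 -0.2735; -0.9931 0.2220]
A−BK = [-2.0203 1.3499; -5.0238 3.2389]
AᵀP(A−BK) = [8.0300 -4.0406; -4.0406 2.6997]
P' = Q + AᵀP(A−BK) = [19.2800 1.9594; 1.9594 6.6997]
tr(P') = 25.9797

-0.3835 -0.2735 -0.9931 0.2220


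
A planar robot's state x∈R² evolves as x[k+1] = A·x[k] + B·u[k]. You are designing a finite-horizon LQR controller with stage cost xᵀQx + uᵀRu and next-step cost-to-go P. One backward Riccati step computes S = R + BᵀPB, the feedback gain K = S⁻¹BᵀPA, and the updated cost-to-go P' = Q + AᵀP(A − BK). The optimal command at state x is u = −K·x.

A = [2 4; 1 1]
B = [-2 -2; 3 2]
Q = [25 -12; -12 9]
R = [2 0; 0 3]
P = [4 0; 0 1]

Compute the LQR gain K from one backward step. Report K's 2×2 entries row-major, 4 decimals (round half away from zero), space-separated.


0.0657 -0.0511 -0.6715 -1.2555

BᵀP = [-8.0000 3.0000; -8.0000 2.0000]
S = R + BᵀPB = [2 0; 0 3] + [25.0000 22.0000; 22.0000 20.0000] = [27.0000 22.0000; 22.0000 23.0000]
BᵀPA = [-13.0000 -29.0000; -14.0000 -30.0000]
K = S⁻¹·BᵀPA = [0.0657 -0.0511; -0.6715 -1.2555]
A−BK = [0.7883 1.3869; 2.1460 3.6642]
AᵀP(A−BK) = [8.4526 14.7591; 14.7591 25.8540]
P' = Q + AᵀP(A−BK) = [33.4526 2.7591; 2.7591 34.8540]
tr(P') = 68.3066


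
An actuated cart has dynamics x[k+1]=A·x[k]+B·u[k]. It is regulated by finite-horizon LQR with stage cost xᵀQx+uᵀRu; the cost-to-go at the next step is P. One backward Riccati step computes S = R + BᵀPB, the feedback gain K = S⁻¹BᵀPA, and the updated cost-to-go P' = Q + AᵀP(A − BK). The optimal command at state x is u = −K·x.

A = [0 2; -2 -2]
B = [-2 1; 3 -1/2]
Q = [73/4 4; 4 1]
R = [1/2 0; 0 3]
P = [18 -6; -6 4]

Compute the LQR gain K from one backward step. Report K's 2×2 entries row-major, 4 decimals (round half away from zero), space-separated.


-0.4126 -0.7736 -0.4011 0.2479

BᵀP = [-54.0000 24.0000; 21.0000 -8.0000]
S = R + BᵀPB = [1/2 0; 0 3] + [180.0000 -66.0000; -66.0000 25.0000] = [180.5000 -66.0000; -66.0000 28.0000]
BᵀPA = [-48.0000 -156.0000; 16.0000 58.0000]
K = S⁻¹·BᵀPA = [-0.4126 -0.7736; -0.4011 0.2479]
A−BK = [-0.4241 0.2049; -0.9628 0.4448]
AᵀP(A−BK) = [2.6132 -1.1003; -1.1003 0.9370]
P' = Q + AᵀP(A−BK) = [20.8632 2.8997; 2.8997 1.9370]
tr(P') = 22.8001


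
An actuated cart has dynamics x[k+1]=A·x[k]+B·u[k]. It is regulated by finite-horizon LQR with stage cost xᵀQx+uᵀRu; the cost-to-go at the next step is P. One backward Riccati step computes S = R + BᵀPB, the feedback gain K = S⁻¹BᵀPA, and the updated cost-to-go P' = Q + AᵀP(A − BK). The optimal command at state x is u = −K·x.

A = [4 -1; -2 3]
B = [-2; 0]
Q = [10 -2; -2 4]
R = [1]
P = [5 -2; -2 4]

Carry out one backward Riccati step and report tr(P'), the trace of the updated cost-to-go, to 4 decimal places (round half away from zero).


62.2381

BᵀP = [-10.0000 4.0000]
S = R + BᵀPB = [1] + [20.0000] = [21.0000]
BᵀPA = [-48.0000 22.0000]
K = S⁻¹·BᵀPA = [-2.2857 1.0476]
A−BK = [-0.5714 1.0952; -2.0000 3.0000]
AᵀP(A−BK) = [18.2857 -21.7143; -21.7143 29.9524]
P' = Q + AᵀP(A−BK) = [28.2857 -23.7143; -23.7143 33.9524]
tr(P') = 62.2381


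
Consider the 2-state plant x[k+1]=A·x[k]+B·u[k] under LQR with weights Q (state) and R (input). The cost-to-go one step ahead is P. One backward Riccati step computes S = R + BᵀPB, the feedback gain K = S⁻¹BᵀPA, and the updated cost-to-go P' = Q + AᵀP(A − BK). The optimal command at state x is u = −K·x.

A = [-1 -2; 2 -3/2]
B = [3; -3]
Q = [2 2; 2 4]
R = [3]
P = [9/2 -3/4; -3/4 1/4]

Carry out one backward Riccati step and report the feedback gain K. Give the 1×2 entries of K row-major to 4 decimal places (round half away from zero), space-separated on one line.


-0.3671 -0.4557

BᵀP = [15.7500 -3.0000]
S = R + BᵀPB = [3] + [56.2500] = [59.2500]
BᵀPA = [-21.7500 -27.0000]
K = S⁻¹·BᵀPA = [-0.3671 -0.4557]
A−BK = [0.1013 -0.6329; 0.8987 -2.8671]
AᵀP(A−BK) = [0.5158 0.2136; 0.2136 1.7587]
P' = Q + AᵀP(A−BK) = [2.5158 2.2136; 2.2136 5.7587]
tr(P') = 8.2745


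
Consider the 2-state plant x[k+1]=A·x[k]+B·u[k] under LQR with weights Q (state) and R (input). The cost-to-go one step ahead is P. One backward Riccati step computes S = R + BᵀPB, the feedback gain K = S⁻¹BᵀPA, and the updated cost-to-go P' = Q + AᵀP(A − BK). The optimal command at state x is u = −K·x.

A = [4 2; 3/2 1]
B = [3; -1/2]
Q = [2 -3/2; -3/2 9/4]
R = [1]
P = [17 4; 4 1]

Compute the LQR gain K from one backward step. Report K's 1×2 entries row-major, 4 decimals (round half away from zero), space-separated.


1.4991 0.7698

BᵀP = [49.0000 11.5000]
S = R + BᵀPB = [1] + [141.2500] = [142.2500]
BᵀPA = [213.2500 109.5000]
K = S⁻¹·BᵀPA = [1.4991 0.7698]
A−BK = [-0.4974 -0.3093; 2.2496 1.3849]
AᵀP(A−BK) = [2.5624 1.3462; 1.3462 0.7100]
P' = Q + AᵀP(A−BK) = [4.5624 -0.1538; -0.1538 2.9600]
tr(P') = 7.5224


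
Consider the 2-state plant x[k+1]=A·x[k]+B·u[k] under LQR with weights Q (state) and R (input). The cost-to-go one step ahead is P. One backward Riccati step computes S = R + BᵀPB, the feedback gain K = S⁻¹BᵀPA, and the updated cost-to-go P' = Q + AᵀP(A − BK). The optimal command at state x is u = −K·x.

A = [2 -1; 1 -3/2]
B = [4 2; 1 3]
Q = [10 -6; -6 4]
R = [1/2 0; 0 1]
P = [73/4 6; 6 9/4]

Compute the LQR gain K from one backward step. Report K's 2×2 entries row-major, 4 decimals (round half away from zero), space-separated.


BᵀP = [79.0000 26.2500; 54.5000 18.7500]
S = R + BᵀPB = [1/2 0; 0 1] + [342.2500 236.7500; 236.7500 165.2500] = [342.7500 236.7500; 236.7500 166.2500]
BᵀPA = [184.2500 -118.3750; 127.7500 -82.6250]
K = S⁻¹·BᵀPA = [0.4151 -0.1271; 0.1772 -0.3160]
A−BK = [-0.0150 0.1403; 0.0531 -0.4248]
AᵀP(A−BK) = [0.1185 -0.0886; -0.0886 0.1580]
P' = Q + AᵀP(A−BK) = [10.1185 -6.0886; -6.0886 4.1580]
tr(P') = 14.2765

0.4151 -0.1271 0.1772 -0.3160


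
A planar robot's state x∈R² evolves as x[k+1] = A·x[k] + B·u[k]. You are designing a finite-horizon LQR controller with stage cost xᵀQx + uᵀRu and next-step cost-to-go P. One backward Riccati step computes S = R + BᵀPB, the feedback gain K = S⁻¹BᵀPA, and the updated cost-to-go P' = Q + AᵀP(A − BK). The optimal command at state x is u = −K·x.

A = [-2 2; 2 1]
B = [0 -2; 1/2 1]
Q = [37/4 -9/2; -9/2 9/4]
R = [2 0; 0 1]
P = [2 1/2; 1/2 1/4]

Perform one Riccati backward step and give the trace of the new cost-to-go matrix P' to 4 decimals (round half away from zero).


14.2679

BᵀP = [0.2500 0.1250; -3.5000 -0.7500]
S = R + BᵀPB = [2 0; 0 1] + [0.0625 -0.3750; -0.3750 6.2500] = [2.0625 -0.3750; -0.3750 7.2500]
BᵀPA = [-0.2500 0.6250; 5.5000 -7.7500]
K = S⁻¹·BᵀPA = [0.0169 0.1097; 0.7595 -1.0633]
A−BK = [-0.4810 -0.1266; 1.2321 2.0084]
AᵀP(A−BK) = [0.8270 -0.6245; -0.6245 1.9409]
P' = Q + AᵀP(A−BK) = [10.0770 -5.1245; -5.1245 4.1909]
tr(P') = 14.2679


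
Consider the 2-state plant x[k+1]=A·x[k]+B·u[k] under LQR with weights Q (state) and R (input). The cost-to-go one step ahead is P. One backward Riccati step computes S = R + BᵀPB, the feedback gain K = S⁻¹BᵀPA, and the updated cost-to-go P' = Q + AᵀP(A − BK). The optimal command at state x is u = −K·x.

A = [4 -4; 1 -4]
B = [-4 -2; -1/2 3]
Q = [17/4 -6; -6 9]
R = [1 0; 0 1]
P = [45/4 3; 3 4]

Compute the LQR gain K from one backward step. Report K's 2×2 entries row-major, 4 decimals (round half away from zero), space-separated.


BᵀP = [-46.5000 -14.0000; -13.5000 6.0000]
S = R + BᵀPB = [1 0; 0 1] + [193.0000 51.0000; 51.0000 45.0000] = [194.0000 51.0000; 51.0000 46.0000]
BᵀPA = [-200.0000 242.0000; -48.0000 30.0000]
K = S⁻¹·BᵀPA = [-1.0678 1.5186; 0.1404 -1.0315]
A−BK = [0.0095 0.0114; 0.0448 -0.1463]
AᵀP(A−BK) = [1.1716 -1.7941; -1.7941 3.4471]
P' = Q + AᵀP(A−BK) = [5.4216 -7.7941; -7.7941 12.4471]
tr(P') = 17.8687

-1.0678 1.5186 0.1404 -1.0315


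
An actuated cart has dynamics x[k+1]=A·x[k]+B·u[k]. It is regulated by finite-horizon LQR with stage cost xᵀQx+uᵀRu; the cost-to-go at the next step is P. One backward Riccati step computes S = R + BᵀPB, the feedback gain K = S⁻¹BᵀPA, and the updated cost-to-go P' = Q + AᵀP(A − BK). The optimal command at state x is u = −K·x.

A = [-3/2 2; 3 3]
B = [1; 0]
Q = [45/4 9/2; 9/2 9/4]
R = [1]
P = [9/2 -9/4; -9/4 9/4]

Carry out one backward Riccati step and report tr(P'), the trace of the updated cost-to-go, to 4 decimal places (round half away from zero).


41.3182

BᵀP = [4.5000 -2.2500]
S = R + BᵀPB = [1] + [4.5000] = [5.5000]
BᵀPA = [-13.5000 2.2500]
K = S⁻¹·BᵀPA = [-2.4545 0.4091]
A−BK = [0.9545 1.5909; 3.0000 3.0000]
AᵀP(A−BK) = [17.4886 8.8977; 8.8977 10.3295]
P' = Q + AᵀP(A−BK) = [28.7386 13.3977; 13.3977 12.5795]
tr(P') = 41.3182


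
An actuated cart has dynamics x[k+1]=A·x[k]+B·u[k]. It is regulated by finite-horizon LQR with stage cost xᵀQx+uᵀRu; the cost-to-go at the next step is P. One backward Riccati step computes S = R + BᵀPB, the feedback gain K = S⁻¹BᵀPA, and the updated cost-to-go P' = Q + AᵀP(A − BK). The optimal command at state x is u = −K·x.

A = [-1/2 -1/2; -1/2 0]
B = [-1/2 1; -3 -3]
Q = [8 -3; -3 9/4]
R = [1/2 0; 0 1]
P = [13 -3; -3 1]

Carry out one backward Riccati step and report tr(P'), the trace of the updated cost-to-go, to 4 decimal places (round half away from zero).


BᵀP = [2.5000 -1.5000; 22.0000 -6.0000]
S = R + BᵀPB = [1/2 0; 0 1] + [3.2500 7.0000; 7.0000 40.0000] = [3.7500 7.0000; 7.0000 41.0000]
BᵀPA = [-0.5000 -1.2500; -8.0000 -11.0000]
K = S⁻¹·BᵀPA = [0.3389 0.2458; -0.2530 -0.3103]
A−BK = [-0.0776 -0.0668; -0.2422 -0.1933]
AᵀP(A−BK) = [0.1456 0.1408; 0.1408 0.1444]
P' = Q + AᵀP(A−BK) = [8.1456 -2.8592; -2.8592 2.3944]
tr(P') = 10.5400

10.5400


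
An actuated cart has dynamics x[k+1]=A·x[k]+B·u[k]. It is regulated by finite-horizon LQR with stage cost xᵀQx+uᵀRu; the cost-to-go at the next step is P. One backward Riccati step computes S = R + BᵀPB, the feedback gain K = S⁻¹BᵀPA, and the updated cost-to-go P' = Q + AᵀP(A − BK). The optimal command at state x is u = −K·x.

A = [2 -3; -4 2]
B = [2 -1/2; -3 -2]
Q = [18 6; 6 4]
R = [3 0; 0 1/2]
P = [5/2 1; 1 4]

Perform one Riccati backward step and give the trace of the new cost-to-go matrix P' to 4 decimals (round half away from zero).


29.3631

BᵀP = [2.0000 -10.0000; -3.2500 -8.5000]
S = R + BᵀPB = [3 0; 0 1/2] + [34.0000 19.0000; 19.0000 18.6250] = [37.0000 19.0000; 19.0000 19.1250]
BᵀPA = [44.0000 -26.0000; 27.5000 -7.2500]
K = S⁻¹·BᵀPA = [0.9203 -1.0371; 0.5236 0.6513]
A−BK = [0.4212 -0.6001; -0.1918 0.1911]
AᵀP(A−BK) = [3.1071 -3.2759; -3.2759 4.2560]
P' = Q + AᵀP(A−BK) = [21.1071 2.7241; 2.7241 8.2560]
tr(P') = 29.3631


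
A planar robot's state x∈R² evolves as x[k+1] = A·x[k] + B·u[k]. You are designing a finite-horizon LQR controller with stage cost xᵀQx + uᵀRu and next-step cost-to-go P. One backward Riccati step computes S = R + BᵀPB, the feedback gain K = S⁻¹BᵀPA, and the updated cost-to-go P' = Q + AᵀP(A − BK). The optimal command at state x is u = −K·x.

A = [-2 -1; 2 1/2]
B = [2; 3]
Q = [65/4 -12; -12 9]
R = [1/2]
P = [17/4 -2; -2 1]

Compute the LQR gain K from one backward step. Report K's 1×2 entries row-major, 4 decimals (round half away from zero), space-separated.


-2.8000 -1.2000

BᵀP = [2.5000 -1.0000]
S = R + BᵀPB = [1/2] + [2.0000] = [2.5000]
BᵀPA = [-7.0000 -3.0000]
K = S⁻¹·BᵀPA = [-2.8000 -1.2000]
A−BK = [3.6000 1.4000; 10.4000 4.1000]
AᵀP(A−BK) = [17.4000 7.1000; 7.1000 2.9000]
P' = Q + AᵀP(A−BK) = [33.6500 -4.9000; -4.9000 11.9000]
tr(P') = 45.5500


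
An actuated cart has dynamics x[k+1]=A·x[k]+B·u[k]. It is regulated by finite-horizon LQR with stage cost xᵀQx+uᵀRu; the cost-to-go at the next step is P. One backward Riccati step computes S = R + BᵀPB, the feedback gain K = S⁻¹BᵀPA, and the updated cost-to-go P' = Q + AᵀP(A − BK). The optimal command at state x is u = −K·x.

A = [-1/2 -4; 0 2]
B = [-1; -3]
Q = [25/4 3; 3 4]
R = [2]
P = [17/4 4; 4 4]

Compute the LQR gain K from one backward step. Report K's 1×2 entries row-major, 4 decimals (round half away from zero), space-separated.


0.1226 0.4981

BᵀP = [-16.2500 -16.0000]
S = R + BᵀPB = [2] + [64.2500] = [66.2500]
BᵀPA = [8.1250 33.0000]
K = S⁻¹·BᵀPA = [0.1226 0.4981]
A−BK = [-0.3774 -3.5019; 0.3679 3.4943]
AᵀP(A−BK) = [0.0660 0.4528; 0.4528 3.5623]
P' = Q + AᵀP(A−BK) = [6.3160 3.4528; 3.4528 7.5623]
tr(P') = 13.8783


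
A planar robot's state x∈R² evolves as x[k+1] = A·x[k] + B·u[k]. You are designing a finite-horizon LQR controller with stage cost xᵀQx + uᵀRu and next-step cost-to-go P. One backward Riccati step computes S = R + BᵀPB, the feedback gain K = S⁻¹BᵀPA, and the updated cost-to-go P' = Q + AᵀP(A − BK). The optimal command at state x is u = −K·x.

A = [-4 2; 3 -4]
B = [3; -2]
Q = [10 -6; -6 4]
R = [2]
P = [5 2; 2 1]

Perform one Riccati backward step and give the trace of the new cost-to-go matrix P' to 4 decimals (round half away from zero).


BᵀP = [11.0000 4.0000]
S = R + BᵀPB = [2] + [25.0000] = [27.0000]
BᵀPA = [-32.0000 6.0000]
K = S⁻¹·BᵀPA = [-1.1852 0.2222]
A−BK = [-0.4444 1.3333; 0.6296 -3.5556]
AᵀP(A−BK) = [3.0741 -0.8889; -0.8889 2.6667]
P' = Q + AᵀP(A−BK) = [13.0741 -6.8889; -6.8889 6.6667]
tr(P') = 19.7407

19.7407


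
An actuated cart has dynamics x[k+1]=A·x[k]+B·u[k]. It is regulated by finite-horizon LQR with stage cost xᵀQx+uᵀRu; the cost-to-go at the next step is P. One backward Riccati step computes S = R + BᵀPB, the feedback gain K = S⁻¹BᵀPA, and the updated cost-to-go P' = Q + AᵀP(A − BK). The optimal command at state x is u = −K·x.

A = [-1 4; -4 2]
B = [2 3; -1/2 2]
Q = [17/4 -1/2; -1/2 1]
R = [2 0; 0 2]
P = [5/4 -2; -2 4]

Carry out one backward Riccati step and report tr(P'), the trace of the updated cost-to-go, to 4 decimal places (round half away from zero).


BᵀP = [3.5000 -6.0000; -0.2500 2.0000]
S = R + BᵀPB = [2 0; 0 2] + [10.0000 -1.5000; -1.5000 3.2500] = [12.0000 -1.5000; -1.5000 5.2500]
BᵀPA = [20.5000 2.0000; -7.7500 3.0000]
K = S⁻¹·BᵀPA = [1.5802 0.2469; -1.0247 0.6420]
A−BK = [-1.0864 1.5802; -1.1605 0.8395]
AᵀP(A−BK) = [8.9136 -1.0864; -1.0864 1.5802]
P' = Q + AᵀP(A−BK) = [13.1636 -1.5864; -1.5864 2.5802]
tr(P') = 15.7438

15.7438


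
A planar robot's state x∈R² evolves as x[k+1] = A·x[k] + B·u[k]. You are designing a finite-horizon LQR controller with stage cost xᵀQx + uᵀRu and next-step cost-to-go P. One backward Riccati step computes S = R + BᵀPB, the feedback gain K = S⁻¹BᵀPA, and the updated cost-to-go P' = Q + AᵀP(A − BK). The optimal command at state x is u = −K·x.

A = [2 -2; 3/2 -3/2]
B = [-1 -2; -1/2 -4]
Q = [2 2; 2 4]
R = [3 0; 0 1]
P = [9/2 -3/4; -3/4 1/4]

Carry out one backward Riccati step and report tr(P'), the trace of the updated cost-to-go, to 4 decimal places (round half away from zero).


10.0366

BᵀP = [-4.1250 0.6250; -6.0000 0.5000]
S = R + BᵀPB = [3 0; 0 1] + [3.8125 5.7500; 5.7500 10.0000] = [6.8125 5.7500; 5.7500 11.0000]
BᵀPA = [-7.3125 7.3125; -11.2500 11.2500]
K = S⁻¹·BᵀPA = [-0.3761 0.3761; -0.8261 0.8261]
A−BK = [-0.0284 0.0284; -1.9925 1.9925]
AᵀP(A−BK) = [2.0183 -2.0183; -2.0183 2.0183]
P' = Q + AᵀP(A−BK) = [4.0183 -0.0183; -0.0183 6.0183]
tr(P') = 10.0366


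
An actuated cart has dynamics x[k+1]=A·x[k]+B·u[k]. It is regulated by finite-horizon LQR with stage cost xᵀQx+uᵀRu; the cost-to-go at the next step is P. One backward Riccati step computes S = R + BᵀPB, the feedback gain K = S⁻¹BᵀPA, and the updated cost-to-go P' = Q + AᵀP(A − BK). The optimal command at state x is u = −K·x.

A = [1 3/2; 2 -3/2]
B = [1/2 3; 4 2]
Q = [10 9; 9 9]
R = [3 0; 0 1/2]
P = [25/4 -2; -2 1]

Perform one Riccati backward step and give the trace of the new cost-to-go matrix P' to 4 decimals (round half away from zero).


BᵀP = [-4.8750 3.0000; 14.7500 -4.0000]
S = R + BᵀPB = [3 0; 0 1/2] + [9.5625 -8.6250; -8.6250 36.2500] = [12.5625 -8.6250; -8.6250 36.7500]
BᵀPA = [1.1250 -11.8125; 6.7500 28.1250]
K = S⁻¹·BᵀPA = [0.2571 -0.4946; 0.2440 0.6492]
A−BK = [0.1394 -0.2004; 0.4837 -0.8203]
AᵀP(A−BK) = [0.3137 -0.4510; -0.4510 1.2108]
P' = Q + AᵀP(A−BK) = [10.3137 8.5490; 8.5490 10.2108]
tr(P') = 20.5245

20.5245


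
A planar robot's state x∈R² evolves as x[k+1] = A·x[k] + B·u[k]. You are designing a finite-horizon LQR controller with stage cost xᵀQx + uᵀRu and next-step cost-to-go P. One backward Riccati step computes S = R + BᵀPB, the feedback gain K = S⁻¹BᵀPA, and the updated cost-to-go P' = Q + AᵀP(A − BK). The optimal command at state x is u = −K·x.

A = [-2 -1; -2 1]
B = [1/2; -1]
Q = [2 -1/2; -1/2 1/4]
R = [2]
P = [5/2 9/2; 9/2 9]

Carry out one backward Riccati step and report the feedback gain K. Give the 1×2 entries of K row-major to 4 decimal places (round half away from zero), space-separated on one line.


2.8070 -0.4912

BᵀP = [-3.2500 -6.7500]
S = R + BᵀPB = [2] + [5.1250] = [7.1250]
BᵀPA = [20.0000 -3.5000]
K = S⁻¹·BᵀPA = [2.8070 -0.4912]
A−BK = [-3.4035 -0.7544; 0.8070 0.5088]
AᵀP(A−BK) = [25.8596 -3.1754; -3.1754 0.7807]
P' = Q + AᵀP(A−BK) = [27.8596 -3.6754; -3.6754 1.0307]
tr(P') = 28.8904


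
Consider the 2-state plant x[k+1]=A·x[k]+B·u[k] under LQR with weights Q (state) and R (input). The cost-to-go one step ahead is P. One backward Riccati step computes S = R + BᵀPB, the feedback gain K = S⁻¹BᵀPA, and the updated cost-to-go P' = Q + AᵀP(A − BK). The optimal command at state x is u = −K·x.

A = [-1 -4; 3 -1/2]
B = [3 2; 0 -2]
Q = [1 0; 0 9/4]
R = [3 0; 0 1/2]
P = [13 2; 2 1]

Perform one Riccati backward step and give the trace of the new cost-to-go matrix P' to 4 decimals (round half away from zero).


9.8631

BᵀP = [39.0000 6.0000; 22.0000 2.0000]
S = R + BᵀPB = [3 0; 0 1/2] + [117.0000 66.0000; 66.0000 40.0000] = [120.0000 66.0000; 66.0000 40.5000]
BᵀPA = [-21.0000 -159.0000; -16.0000 -89.0000]
K = S⁻¹·BᵀPA = [0.4077 -1.1220; -1.0595 -0.3690]
A−BK = [-0.1042 0.1042; 0.8810 -1.2381]
AᵀP(A−BK) = [1.6101 -1.9673; -1.9673 5.0030]
P' = Q + AᵀP(A−BK) = [2.6101 -1.9673; -1.9673 7.2530]
tr(P') = 9.8631


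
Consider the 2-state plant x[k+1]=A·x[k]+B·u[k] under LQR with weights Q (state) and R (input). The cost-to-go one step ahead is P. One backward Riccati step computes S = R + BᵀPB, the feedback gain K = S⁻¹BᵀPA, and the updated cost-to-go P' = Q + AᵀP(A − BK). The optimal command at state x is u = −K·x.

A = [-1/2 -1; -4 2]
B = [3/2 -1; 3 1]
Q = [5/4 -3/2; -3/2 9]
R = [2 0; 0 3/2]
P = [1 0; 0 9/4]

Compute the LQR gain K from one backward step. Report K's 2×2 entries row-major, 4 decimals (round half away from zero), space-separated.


-0.9817 0.3167 -0.7044 0.8079

BᵀP = [1.5000 6.7500; -1.0000 2.2500]
S = R + BᵀPB = [2 0; 0 3/2] + [22.5000 5.2500; 5.2500 3.2500] = [24.5000 5.2500; 5.2500 4.7500]
BᵀPA = [-27.7500 12.0000; -8.5000 5.5000]
K = S⁻¹·BᵀPA = [-0.9817 0.3167; -0.7044 0.8079]
A−BK = [0.2681 -0.6671; -0.3505 0.2421]
AᵀP(A−BK) = [3.0201 -1.8452; -1.8452 1.7565]
P' = Q + AᵀP(A−BK) = [4.2701 -3.3452; -3.3452 10.7565]
tr(P') = 15.0266


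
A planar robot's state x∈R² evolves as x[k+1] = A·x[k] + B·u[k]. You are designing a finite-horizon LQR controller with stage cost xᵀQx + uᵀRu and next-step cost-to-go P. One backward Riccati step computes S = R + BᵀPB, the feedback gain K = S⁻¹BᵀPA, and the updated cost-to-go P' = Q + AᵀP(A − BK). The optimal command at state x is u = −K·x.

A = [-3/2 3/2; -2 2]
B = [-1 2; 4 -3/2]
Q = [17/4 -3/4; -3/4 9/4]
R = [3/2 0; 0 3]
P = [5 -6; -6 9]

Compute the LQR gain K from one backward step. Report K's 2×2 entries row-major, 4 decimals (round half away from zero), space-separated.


-0.4469 0.4469 -0.3983 0.3983

BᵀP = [-29.0000 42.0000; 19.0000 -25.5000]
S = R + BᵀPB = [3/2 0; 0 3] + [197.0000 -121.0000; -121.0000 76.2500] = [198.5000 -121.0000; -121.0000 79.2500]
BᵀPA = [-40.5000 40.5000; 22.5000 -22.5000]
K = S⁻¹·BᵀPA = [-0.4469 0.4469; -0.3983 0.3983]
A−BK = [-1.1502 1.1502; -0.8101 0.8101]
AᵀP(A−BK) = [2.1153 -2.1153; -2.1153 2.1153]
P' = Q + AᵀP(A−BK) = [6.3653 -2.8653; -2.8653 4.3653]
tr(P') = 10.7307


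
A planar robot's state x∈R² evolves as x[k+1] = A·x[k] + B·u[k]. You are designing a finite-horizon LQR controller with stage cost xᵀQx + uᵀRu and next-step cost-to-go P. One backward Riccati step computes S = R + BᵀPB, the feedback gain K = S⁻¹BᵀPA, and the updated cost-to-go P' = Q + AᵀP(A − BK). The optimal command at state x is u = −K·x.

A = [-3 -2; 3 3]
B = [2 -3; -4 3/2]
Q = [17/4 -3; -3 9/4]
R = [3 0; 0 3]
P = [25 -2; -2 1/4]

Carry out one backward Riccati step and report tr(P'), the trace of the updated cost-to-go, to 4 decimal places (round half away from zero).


BᵀP = [58.0000 -5.0000; -78.0000 6.3750]
S = R + BᵀPB = [3 0; 0 3] + [136.0000 -181.5000; -181.5000 243.5625] = [139.0000 -181.5000; -181.5000 246.5625]
BᵀPA = [-189.0000 -131.0000; 253.1250 175.1250]
K = S⁻¹·BᵀPA = [-0.4949 -0.3869; 0.6623 0.4255]
A−BK = [-0.0233 0.0502; 0.0271 0.8143]
AᵀP(A−BK) = [2.0670 1.4313; 1.4313 1.0574]
P' = Q + AᵀP(A−BK) = [6.3170 -1.5687; -1.5687 3.3074]
tr(P') = 9.6243

9.6243


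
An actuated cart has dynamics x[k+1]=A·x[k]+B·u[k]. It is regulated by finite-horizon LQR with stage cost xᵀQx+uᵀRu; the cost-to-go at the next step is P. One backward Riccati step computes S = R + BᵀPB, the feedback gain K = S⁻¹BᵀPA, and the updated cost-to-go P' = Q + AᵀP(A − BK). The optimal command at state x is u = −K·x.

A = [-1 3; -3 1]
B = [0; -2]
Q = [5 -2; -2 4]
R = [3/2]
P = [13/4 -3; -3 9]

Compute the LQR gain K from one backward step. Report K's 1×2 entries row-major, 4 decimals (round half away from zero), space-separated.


BᵀP = [6.0000 -18.0000]
S = R + BᵀPB = [3/2] + [36.0000] = [37.5000]
BᵀPA = [48.0000 0.0000]
K = S⁻¹·BᵀPA = [1.2800 0.0000]
A−BK = [-1.0000 3.0000; -0.4400 1.0000]
AᵀP(A−BK) = [4.8100 -6.7500; -6.7500 20.2500]
P' = Q + AᵀP(A−BK) = [9.8100 -8.7500; -8.7500 24.2500]
tr(P') = 34.0600

1.2800 0.0000


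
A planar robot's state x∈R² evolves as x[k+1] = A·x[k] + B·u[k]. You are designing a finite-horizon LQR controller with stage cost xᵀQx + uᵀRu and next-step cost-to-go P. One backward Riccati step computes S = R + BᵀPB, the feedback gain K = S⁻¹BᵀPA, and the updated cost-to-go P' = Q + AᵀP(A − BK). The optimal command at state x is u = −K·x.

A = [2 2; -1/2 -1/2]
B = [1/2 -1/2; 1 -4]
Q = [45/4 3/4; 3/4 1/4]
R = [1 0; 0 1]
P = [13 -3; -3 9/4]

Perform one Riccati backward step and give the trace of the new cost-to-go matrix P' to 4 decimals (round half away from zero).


51.8432

BᵀP = [3.5000 0.7500; 5.5000 -7.5000]
S = R + BᵀPB = [1 0; 0 1] + [2.5000 -4.7500; -4.7500 27.2500] = [3.5000 -4.7500; -4.7500 28.2500]
BᵀPA = [6.6250 6.6250; 14.7500 14.7500]
K = S⁻¹·BᵀPA = [3.3706 3.3706; 1.0889 1.0889]
A−BK = [0.8591 0.8591; 0.4848 0.4848]
AᵀP(A−BK) = [20.1716 20.1716; 20.1716 20.1716]
P' = Q + AᵀP(A−BK) = [31.4216 20.9216; 20.9216 20.4216]
tr(P') = 51.8432


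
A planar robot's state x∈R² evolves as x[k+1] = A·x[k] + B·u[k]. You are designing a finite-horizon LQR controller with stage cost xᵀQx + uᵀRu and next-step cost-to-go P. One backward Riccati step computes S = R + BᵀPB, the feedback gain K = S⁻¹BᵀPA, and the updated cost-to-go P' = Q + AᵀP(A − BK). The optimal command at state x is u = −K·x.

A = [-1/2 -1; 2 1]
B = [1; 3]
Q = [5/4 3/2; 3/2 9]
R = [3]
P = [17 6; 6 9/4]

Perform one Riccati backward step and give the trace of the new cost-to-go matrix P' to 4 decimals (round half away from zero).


11.4180

BᵀP = [35.0000 12.7500]
S = R + BᵀPB = [3] + [73.2500] = [76.2500]
BᵀPA = [8.0000 -22.2500]
K = S⁻¹·BᵀPA = [0.1049 -0.2918]
A−BK = [-0.6049 -0.7082; 1.6852 1.8754]
AᵀP(A−BK) = [0.4107 0.3344; 0.3344 0.7574]
P' = Q + AᵀP(A−BK) = [1.6607 1.8344; 1.8344 9.7574]
tr(P') = 11.4180


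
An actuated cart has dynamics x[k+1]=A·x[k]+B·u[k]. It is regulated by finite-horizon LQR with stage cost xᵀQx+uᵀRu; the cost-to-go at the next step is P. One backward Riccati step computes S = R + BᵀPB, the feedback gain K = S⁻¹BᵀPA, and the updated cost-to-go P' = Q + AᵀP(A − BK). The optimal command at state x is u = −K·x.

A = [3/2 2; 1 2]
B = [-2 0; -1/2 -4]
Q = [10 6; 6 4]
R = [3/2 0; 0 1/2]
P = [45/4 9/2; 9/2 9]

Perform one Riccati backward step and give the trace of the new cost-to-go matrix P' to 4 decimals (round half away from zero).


16.3396

BᵀP = [-24.7500 -13.5000; -18.0000 -36.0000]
S = R + BᵀPB = [3/2 0; 0 1/2] + [56.2500 54.0000; 54.0000 144.0000] = [57.7500 54.0000; 54.0000 144.5000]
BᵀPA = [-50.6250 -76.5000; -63.0000 -108.0000]
K = S⁻¹·BᵀPA = [-0.7208 -0.9619; -0.1666 -0.3879]
A−BK = [0.0583 0.0761; -0.0269 -0.0327]
AᵀP(A−BK) = [0.8240 1.1125; 1.1125 1.5156]
P' = Q + AᵀP(A−BK) = [10.8240 7.1125; 7.1125 5.5156]
tr(P') = 16.3396


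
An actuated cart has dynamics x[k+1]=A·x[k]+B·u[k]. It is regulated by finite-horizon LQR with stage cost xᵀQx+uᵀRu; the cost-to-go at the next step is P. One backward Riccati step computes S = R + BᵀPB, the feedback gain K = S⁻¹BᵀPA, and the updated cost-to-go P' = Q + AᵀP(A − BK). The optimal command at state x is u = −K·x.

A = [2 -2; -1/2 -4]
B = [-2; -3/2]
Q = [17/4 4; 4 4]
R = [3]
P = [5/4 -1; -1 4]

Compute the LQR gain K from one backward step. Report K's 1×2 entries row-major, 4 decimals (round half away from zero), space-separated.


BᵀP = [-1.0000 -4.0000]
S = R + BᵀPB = [3] + [8.0000] = [11.0000]
BᵀPA = [0.0000 18.0000]
K = S⁻¹·BᵀPA = [0.0000 1.6364]
A−BK = [2.0000 1.2727; -0.5000 -1.5455]
AᵀP(A−BK) = [8.0000 10.0000; 10.0000 23.5455]
P' = Q + AᵀP(A−BK) = [12.2500 14.0000; 14.0000 27.5455]
tr(P') = 39.7955

0.0000 1.6364


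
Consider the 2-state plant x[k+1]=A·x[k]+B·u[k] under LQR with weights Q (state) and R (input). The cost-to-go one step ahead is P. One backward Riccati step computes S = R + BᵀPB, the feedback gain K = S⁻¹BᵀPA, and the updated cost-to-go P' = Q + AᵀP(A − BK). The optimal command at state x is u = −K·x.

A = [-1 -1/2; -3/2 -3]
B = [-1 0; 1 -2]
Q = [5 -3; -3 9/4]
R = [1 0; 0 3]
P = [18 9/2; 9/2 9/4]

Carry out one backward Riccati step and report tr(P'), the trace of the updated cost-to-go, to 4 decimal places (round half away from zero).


BᵀP = [-13.5000 -2.2500; -9.0000 -4.5000]
S = R + BᵀPB = [1 0; 0 3] + [11.2500 4.5000; 4.5000 9.0000] = [12.2500 4.5000; 4.5000 12.0000]
BᵀPA = [16.8750 13.5000; 15.7500 18.0000]
K = S⁻¹·BᵀPA = [1.0385 0.6391; 0.9231 1.2604]
A−BK = [0.0385 0.1391; -0.6923 -1.1183]
AᵀP(A−BK) = [4.5000 5.3654; 5.3654 6.9364]
P' = Q + AᵀP(A−BK) = [9.5000 2.3654; 2.3654 9.1864]
tr(P') = 18.6864

18.6864
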